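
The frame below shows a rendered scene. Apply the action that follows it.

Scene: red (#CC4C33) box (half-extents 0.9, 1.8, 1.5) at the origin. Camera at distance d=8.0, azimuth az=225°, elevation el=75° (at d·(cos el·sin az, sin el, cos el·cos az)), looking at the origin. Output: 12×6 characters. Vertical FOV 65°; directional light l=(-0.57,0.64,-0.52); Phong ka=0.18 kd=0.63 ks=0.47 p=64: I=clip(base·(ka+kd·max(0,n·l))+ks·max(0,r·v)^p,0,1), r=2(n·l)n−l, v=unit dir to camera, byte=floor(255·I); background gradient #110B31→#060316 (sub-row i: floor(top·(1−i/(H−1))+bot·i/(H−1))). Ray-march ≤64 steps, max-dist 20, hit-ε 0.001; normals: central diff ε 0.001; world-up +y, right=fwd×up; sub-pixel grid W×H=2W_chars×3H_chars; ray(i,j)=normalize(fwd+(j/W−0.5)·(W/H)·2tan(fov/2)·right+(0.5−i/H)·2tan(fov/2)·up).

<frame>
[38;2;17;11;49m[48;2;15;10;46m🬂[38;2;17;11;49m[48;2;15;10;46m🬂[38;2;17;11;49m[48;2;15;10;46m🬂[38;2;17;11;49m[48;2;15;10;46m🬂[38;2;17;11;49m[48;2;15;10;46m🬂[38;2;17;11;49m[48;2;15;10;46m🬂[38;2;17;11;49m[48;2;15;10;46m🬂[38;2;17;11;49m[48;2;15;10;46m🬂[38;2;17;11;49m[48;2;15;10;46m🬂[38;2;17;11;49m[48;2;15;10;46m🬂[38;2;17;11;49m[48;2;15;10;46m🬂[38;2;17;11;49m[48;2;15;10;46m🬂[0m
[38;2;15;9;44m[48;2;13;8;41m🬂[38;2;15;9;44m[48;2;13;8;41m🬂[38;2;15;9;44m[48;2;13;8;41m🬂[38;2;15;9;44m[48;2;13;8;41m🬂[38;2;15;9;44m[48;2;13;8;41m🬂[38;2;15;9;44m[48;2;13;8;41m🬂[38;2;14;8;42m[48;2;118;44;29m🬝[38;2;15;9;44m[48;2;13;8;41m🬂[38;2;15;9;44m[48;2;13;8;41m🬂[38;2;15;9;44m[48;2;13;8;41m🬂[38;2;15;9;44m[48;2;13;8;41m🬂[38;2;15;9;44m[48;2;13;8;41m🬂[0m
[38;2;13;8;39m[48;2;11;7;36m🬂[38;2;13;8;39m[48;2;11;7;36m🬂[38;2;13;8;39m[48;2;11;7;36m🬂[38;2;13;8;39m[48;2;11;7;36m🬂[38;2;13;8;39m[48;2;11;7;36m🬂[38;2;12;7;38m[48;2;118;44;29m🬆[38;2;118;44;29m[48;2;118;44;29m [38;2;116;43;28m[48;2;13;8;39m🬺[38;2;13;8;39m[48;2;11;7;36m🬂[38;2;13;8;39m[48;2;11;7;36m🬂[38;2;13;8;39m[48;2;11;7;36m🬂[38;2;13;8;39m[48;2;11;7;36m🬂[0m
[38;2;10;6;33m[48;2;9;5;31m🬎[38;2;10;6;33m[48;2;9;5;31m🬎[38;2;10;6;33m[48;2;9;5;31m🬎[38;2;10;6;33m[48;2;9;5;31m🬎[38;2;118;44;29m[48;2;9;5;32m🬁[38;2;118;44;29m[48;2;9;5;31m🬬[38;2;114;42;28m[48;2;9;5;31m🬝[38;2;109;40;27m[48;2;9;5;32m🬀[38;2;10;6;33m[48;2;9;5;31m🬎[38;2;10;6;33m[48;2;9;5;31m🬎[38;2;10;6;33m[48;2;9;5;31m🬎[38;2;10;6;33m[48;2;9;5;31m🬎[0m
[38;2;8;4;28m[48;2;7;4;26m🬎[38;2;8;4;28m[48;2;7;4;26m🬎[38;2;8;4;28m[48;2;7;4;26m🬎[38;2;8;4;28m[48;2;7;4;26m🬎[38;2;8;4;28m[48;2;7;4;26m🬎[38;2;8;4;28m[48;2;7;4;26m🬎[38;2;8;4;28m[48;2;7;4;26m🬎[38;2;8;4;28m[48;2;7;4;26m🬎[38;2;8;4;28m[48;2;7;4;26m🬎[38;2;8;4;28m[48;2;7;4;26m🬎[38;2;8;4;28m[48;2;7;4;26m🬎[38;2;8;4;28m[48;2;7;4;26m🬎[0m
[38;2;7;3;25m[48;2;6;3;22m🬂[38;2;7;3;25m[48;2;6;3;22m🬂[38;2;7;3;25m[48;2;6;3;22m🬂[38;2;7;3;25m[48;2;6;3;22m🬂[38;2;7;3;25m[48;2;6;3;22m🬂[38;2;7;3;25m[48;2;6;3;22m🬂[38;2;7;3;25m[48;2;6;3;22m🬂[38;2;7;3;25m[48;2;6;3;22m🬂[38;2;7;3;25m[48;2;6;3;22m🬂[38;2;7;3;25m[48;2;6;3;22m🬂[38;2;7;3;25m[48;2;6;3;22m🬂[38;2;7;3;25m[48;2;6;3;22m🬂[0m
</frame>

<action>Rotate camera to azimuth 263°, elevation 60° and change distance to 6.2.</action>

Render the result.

<frame>
[38;2;17;11;49m[48;2;15;10;46m🬂[38;2;17;11;49m[48;2;15;10;46m🬂[38;2;17;11;49m[48;2;15;10;46m🬂[38;2;17;11;49m[48;2;15;10;46m🬂[38;2;17;11;49m[48;2;15;10;46m🬂[38;2;17;11;49m[48;2;15;10;46m🬂[38;2;17;11;49m[48;2;15;10;46m🬂[38;2;17;11;49m[48;2;15;10;46m🬂[38;2;17;11;49m[48;2;15;10;46m🬂[38;2;17;11;49m[48;2;15;10;46m🬂[38;2;17;11;49m[48;2;15;10;46m🬂[38;2;17;11;49m[48;2;15;10;46m🬂[0m
[38;2;15;9;44m[48;2;13;8;41m🬂[38;2;15;9;44m[48;2;13;8;41m🬂[38;2;15;9;44m[48;2;13;8;41m🬂[38;2;15;9;44m[48;2;13;8;41m🬂[38;2;14;9;43m[48;2;118;44;29m🬎[38;2;14;9;43m[48;2;118;44;29m🬎[38;2;14;9;43m[48;2;118;44;29m🬎[38;2;14;9;43m[48;2;118;44;29m🬎[38;2;118;44;29m[48;2;14;8;42m🬏[38;2;15;9;44m[48;2;13;8;41m🬂[38;2;15;9;44m[48;2;13;8;41m🬂[38;2;15;9;44m[48;2;13;8;41m🬂[0m
[38;2;13;8;39m[48;2;11;7;36m🬂[38;2;13;8;39m[48;2;11;7;36m🬂[38;2;13;8;39m[48;2;11;7;36m🬂[38;2;13;8;39m[48;2;11;7;36m🬂[38;2;118;44;29m[48;2;118;44;29m [38;2;118;44;29m[48;2;118;44;29m [38;2;118;44;29m[48;2;118;44;29m [38;2;118;44;29m[48;2;118;44;29m [38;2;118;44;29m[48;2;12;7;38m🬲[38;2;13;8;39m[48;2;11;7;36m🬂[38;2;13;8;39m[48;2;11;7;36m🬂[38;2;13;8;39m[48;2;11;7;36m🬂[0m
[38;2;10;6;33m[48;2;9;5;31m🬎[38;2;10;6;33m[48;2;9;5;31m🬎[38;2;10;6;33m[48;2;9;5;31m🬎[38;2;10;6;33m[48;2;9;5;31m🬎[38;2;110;40;27m[48;2;9;5;31m🬬[38;2;109;40;27m[48;2;109;40;27m [38;2;109;40;27m[48;2;109;40;27m [38;2;109;40;27m[48;2;109;40;27m [38;2;109;40;27m[48;2;9;5;32m🬄[38;2;10;6;33m[48;2;9;5;31m🬎[38;2;10;6;33m[48;2;9;5;31m🬎[38;2;10;6;33m[48;2;9;5;31m🬎[0m
[38;2;8;4;28m[48;2;7;4;26m🬎[38;2;8;4;28m[48;2;7;4;26m🬎[38;2;8;4;28m[48;2;7;4;26m🬎[38;2;8;4;28m[48;2;7;4;26m🬎[38;2;109;40;27m[48;2;7;4;27m🬁[38;2;109;40;27m[48;2;7;4;27m🬂[38;2;109;40;27m[48;2;7;4;27m🬂[38;2;109;40;27m[48;2;7;4;27m🬀[38;2;8;4;28m[48;2;7;4;26m🬎[38;2;8;4;28m[48;2;7;4;26m🬎[38;2;8;4;28m[48;2;7;4;26m🬎[38;2;8;4;28m[48;2;7;4;26m🬎[0m
[38;2;7;3;25m[48;2;6;3;22m🬂[38;2;7;3;25m[48;2;6;3;22m🬂[38;2;7;3;25m[48;2;6;3;22m🬂[38;2;7;3;25m[48;2;6;3;22m🬂[38;2;7;3;25m[48;2;6;3;22m🬂[38;2;7;3;25m[48;2;6;3;22m🬂[38;2;7;3;25m[48;2;6;3;22m🬂[38;2;7;3;25m[48;2;6;3;22m🬂[38;2;7;3;25m[48;2;6;3;22m🬂[38;2;7;3;25m[48;2;6;3;22m🬂[38;2;7;3;25m[48;2;6;3;22m🬂[38;2;7;3;25m[48;2;6;3;22m🬂[0m
</frame>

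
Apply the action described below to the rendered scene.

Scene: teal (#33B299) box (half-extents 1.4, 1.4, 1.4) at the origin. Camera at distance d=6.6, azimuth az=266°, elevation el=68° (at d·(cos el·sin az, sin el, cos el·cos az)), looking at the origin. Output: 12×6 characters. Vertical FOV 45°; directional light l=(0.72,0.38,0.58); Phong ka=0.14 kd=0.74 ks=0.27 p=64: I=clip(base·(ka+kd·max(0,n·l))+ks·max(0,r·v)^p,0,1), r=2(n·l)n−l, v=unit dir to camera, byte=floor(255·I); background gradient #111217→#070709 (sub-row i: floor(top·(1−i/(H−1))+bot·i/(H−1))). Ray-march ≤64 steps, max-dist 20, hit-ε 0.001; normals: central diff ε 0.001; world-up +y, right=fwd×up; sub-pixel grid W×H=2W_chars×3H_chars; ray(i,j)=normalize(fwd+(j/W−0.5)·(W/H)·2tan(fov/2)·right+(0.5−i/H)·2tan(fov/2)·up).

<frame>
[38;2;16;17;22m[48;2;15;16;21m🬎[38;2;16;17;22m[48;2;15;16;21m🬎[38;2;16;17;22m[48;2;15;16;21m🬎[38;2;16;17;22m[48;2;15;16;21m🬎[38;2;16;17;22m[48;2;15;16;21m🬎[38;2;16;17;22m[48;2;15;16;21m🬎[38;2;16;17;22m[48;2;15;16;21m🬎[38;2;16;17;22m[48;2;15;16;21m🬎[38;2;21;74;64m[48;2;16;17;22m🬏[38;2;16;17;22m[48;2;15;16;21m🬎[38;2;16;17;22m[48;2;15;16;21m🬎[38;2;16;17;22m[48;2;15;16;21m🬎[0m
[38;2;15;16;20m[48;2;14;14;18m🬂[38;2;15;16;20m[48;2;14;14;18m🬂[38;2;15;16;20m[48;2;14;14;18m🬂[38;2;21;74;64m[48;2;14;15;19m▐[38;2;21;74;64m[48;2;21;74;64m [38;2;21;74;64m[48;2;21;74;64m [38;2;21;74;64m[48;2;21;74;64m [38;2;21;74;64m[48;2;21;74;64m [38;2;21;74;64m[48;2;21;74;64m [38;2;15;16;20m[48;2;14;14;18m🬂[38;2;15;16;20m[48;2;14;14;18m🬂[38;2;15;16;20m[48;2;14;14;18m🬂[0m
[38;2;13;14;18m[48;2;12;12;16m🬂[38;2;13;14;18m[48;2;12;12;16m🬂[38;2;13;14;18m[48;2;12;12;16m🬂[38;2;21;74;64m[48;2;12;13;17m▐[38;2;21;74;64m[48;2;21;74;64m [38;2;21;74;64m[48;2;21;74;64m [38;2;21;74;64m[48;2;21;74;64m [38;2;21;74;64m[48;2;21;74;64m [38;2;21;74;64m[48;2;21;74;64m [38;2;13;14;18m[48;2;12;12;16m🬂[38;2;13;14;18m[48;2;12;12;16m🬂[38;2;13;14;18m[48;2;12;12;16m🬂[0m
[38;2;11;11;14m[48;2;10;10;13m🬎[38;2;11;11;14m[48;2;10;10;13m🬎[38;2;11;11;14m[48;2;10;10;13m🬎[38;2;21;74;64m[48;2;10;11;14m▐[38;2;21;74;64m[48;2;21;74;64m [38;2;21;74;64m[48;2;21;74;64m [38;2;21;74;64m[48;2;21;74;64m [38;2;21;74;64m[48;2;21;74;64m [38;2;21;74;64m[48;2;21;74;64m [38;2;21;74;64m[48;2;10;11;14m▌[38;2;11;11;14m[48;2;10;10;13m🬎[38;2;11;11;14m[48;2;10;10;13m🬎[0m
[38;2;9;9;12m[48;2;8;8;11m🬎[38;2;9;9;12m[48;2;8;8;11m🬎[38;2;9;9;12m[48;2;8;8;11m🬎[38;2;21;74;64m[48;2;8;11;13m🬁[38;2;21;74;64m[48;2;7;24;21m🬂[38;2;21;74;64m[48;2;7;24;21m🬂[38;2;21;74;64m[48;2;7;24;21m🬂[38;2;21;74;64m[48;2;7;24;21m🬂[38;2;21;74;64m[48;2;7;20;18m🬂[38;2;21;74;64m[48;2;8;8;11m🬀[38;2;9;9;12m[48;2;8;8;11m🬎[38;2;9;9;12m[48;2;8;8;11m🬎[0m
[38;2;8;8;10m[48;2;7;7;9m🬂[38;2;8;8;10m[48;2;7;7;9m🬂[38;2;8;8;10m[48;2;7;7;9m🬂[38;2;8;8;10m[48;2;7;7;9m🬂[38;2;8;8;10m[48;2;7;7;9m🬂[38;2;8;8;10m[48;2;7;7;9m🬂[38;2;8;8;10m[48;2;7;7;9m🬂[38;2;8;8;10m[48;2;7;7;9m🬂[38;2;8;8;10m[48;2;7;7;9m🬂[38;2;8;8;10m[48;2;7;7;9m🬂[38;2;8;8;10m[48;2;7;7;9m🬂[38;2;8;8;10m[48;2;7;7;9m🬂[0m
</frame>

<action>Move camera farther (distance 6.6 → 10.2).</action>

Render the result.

<frame>
[38;2;16;17;22m[48;2;15;16;21m🬎[38;2;16;17;22m[48;2;15;16;21m🬎[38;2;16;17;22m[48;2;15;16;21m🬎[38;2;16;17;22m[48;2;15;16;21m🬎[38;2;16;17;22m[48;2;15;16;21m🬎[38;2;16;17;22m[48;2;15;16;21m🬎[38;2;16;17;22m[48;2;15;16;21m🬎[38;2;16;17;22m[48;2;15;16;21m🬎[38;2;16;17;22m[48;2;15;16;21m🬎[38;2;16;17;22m[48;2;15;16;21m🬎[38;2;16;17;22m[48;2;15;16;21m🬎[38;2;16;17;22m[48;2;15;16;21m🬎[0m
[38;2;15;16;20m[48;2;14;14;18m🬂[38;2;15;16;20m[48;2;14;14;18m🬂[38;2;15;16;20m[48;2;14;14;18m🬂[38;2;15;16;20m[48;2;14;14;18m🬂[38;2;14;15;19m[48;2;21;74;64m🬝[38;2;14;15;19m[48;2;21;74;64m🬎[38;2;14;15;19m[48;2;21;74;64m🬎[38;2;14;15;19m[48;2;21;74;64m🬎[38;2;15;16;20m[48;2;14;14;18m🬂[38;2;15;16;20m[48;2;14;14;18m🬂[38;2;15;16;20m[48;2;14;14;18m🬂[38;2;15;16;20m[48;2;14;14;18m🬂[0m
[38;2;13;14;18m[48;2;12;12;16m🬂[38;2;13;14;18m[48;2;12;12;16m🬂[38;2;13;14;18m[48;2;12;12;16m🬂[38;2;13;14;18m[48;2;12;12;16m🬂[38;2;21;74;64m[48;2;12;13;17m▐[38;2;21;74;64m[48;2;21;74;64m [38;2;21;74;64m[48;2;21;74;64m [38;2;21;74;64m[48;2;21;74;64m [38;2;13;14;18m[48;2;12;12;16m🬂[38;2;13;14;18m[48;2;12;12;16m🬂[38;2;13;14;18m[48;2;12;12;16m🬂[38;2;13;14;18m[48;2;12;12;16m🬂[0m
[38;2;11;11;14m[48;2;10;10;13m🬎[38;2;11;11;14m[48;2;10;10;13m🬎[38;2;11;11;14m[48;2;10;10;13m🬎[38;2;11;11;14m[48;2;10;10;13m🬎[38;2;21;74;64m[48;2;10;11;14m▐[38;2;21;74;64m[48;2;21;74;64m [38;2;21;74;64m[48;2;7;24;21m🬝[38;2;21;74;64m[48;2;7;24;21m🬎[38;2;11;11;14m[48;2;10;10;13m🬎[38;2;11;11;14m[48;2;10;10;13m🬎[38;2;11;11;14m[48;2;10;10;13m🬎[38;2;11;11;14m[48;2;10;10;13m🬎[0m
[38;2;9;9;12m[48;2;8;8;11m🬎[38;2;9;9;12m[48;2;8;8;11m🬎[38;2;9;9;12m[48;2;8;8;11m🬎[38;2;9;9;12m[48;2;8;8;11m🬎[38;2;9;9;12m[48;2;8;8;11m🬎[38;2;7;24;21m[48;2;8;8;11m🬂[38;2;7;24;21m[48;2;8;8;11m🬂[38;2;7;24;21m[48;2;8;8;11m🬂[38;2;9;9;12m[48;2;8;8;11m🬎[38;2;9;9;12m[48;2;8;8;11m🬎[38;2;9;9;12m[48;2;8;8;11m🬎[38;2;9;9;12m[48;2;8;8;11m🬎[0m
[38;2;8;8;10m[48;2;7;7;9m🬂[38;2;8;8;10m[48;2;7;7;9m🬂[38;2;8;8;10m[48;2;7;7;9m🬂[38;2;8;8;10m[48;2;7;7;9m🬂[38;2;8;8;10m[48;2;7;7;9m🬂[38;2;8;8;10m[48;2;7;7;9m🬂[38;2;8;8;10m[48;2;7;7;9m🬂[38;2;8;8;10m[48;2;7;7;9m🬂[38;2;8;8;10m[48;2;7;7;9m🬂[38;2;8;8;10m[48;2;7;7;9m🬂[38;2;8;8;10m[48;2;7;7;9m🬂[38;2;8;8;10m[48;2;7;7;9m🬂[0m
</frame>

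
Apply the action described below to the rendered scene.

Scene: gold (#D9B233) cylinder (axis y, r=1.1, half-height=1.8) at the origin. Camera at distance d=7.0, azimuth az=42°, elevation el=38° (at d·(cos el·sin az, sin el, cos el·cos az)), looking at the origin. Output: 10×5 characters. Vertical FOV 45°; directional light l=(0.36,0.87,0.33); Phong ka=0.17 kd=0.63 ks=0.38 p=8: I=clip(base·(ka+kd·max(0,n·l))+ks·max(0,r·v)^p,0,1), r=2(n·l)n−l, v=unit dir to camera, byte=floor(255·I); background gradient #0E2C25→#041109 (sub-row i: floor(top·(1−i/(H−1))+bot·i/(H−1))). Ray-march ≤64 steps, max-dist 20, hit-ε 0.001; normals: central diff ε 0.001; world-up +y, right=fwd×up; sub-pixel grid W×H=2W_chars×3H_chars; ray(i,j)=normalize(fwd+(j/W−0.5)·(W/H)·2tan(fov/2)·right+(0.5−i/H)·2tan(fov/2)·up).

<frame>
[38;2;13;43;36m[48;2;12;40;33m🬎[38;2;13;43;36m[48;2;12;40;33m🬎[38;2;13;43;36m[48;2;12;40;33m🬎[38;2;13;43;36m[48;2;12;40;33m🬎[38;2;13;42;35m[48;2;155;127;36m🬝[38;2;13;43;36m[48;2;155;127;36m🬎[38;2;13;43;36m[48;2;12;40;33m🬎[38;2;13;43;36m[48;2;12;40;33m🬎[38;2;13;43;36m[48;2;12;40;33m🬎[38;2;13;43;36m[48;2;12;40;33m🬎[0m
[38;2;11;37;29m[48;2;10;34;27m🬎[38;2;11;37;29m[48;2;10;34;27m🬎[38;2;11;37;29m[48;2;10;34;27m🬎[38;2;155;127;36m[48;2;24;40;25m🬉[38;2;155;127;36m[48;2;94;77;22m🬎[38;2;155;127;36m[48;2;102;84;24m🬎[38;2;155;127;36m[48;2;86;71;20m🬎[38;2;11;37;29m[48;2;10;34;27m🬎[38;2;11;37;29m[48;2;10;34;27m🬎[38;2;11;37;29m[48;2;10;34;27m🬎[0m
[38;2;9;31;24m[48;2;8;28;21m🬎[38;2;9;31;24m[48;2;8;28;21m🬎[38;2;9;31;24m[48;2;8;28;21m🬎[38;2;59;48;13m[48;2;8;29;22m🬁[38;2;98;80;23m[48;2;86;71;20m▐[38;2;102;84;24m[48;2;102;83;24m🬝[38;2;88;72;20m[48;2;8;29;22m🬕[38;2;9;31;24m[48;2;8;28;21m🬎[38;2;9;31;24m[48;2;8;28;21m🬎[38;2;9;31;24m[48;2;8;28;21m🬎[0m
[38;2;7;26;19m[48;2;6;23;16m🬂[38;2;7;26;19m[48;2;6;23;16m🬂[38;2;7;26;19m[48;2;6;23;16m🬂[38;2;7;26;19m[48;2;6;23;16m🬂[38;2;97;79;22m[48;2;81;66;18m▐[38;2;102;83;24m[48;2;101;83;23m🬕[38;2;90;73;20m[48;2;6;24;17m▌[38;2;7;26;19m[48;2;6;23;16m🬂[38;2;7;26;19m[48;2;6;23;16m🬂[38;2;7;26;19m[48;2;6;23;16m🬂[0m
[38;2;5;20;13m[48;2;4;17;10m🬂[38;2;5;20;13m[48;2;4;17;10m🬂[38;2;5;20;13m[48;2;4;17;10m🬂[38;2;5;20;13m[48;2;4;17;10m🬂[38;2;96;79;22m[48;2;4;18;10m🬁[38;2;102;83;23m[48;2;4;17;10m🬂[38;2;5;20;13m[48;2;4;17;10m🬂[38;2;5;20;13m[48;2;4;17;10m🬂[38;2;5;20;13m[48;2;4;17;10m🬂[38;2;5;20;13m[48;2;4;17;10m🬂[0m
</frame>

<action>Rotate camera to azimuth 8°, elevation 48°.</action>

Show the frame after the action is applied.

<frame>
[38;2;13;43;36m[48;2;12;40;33m🬎[38;2;13;43;36m[48;2;12;40;33m🬎[38;2;13;43;36m[48;2;12;40;33m🬎[38;2;13;43;36m[48;2;12;40;33m🬎[38;2;13;42;35m[48;2;155;127;36m🬝[38;2;13;43;36m[48;2;155;127;36m🬎[38;2;13;43;36m[48;2;12;40;33m🬎[38;2;13;43;36m[48;2;12;40;33m🬎[38;2;13;43;36m[48;2;12;40;33m🬎[38;2;13;43;36m[48;2;12;40;33m🬎[0m
[38;2;11;37;29m[48;2;10;34;27m🬎[38;2;11;37;29m[48;2;10;34;27m🬎[38;2;11;37;29m[48;2;10;34;27m🬎[38;2;155;127;36m[48;2;10;36;28m▐[38;2;155;127;36m[48;2;155;127;36m [38;2;155;127;36m[48;2;155;127;36m [38;2;155;127;36m[48;2;155;127;36m [38;2;11;37;29m[48;2;10;34;27m🬎[38;2;11;37;29m[48;2;10;34;27m🬎[38;2;11;37;29m[48;2;10;34;27m🬎[0m
[38;2;9;31;24m[48;2;8;28;21m🬎[38;2;9;31;24m[48;2;8;28;21m🬎[38;2;9;31;24m[48;2;8;28;21m🬎[38;2;8;29;22m[48;2;36;30;8m🬲[38;2;75;61;17m[48;2;56;46;12m▐[38;2;155;127;36m[48;2;93;76;21m🬀[38;2;100;82;23m[48;2;8;28;21m🬝[38;2;9;31;24m[48;2;8;28;21m🬎[38;2;9;31;24m[48;2;8;28;21m🬎[38;2;9;31;24m[48;2;8;28;21m🬎[0m
[38;2;7;26;19m[48;2;6;23;16m🬂[38;2;7;26;19m[48;2;6;23;16m🬂[38;2;7;26;19m[48;2;6;23;16m🬂[38;2;7;26;19m[48;2;6;23;16m🬂[38;2;71;58;16m[48;2;44;35;10m▐[38;2;88;72;20m[48;2;98;81;23m▌[38;2;102;84;24m[48;2;6;24;17m▌[38;2;7;26;19m[48;2;6;23;16m🬂[38;2;7;26;19m[48;2;6;23;16m🬂[38;2;7;26;19m[48;2;6;23;16m🬂[0m
[38;2;5;20;13m[48;2;4;17;10m🬂[38;2;5;20;13m[48;2;4;17;10m🬂[38;2;5;20;13m[48;2;4;17;10m🬂[38;2;5;20;13m[48;2;4;17;10m🬂[38;2;68;56;16m[48;2;4;18;10m🬁[38;2;94;77;21m[48;2;4;17;10m🬂[38;2;5;20;13m[48;2;4;17;10m🬂[38;2;5;20;13m[48;2;4;17;10m🬂[38;2;5;20;13m[48;2;4;17;10m🬂[38;2;5;20;13m[48;2;4;17;10m🬂[0m
</frame>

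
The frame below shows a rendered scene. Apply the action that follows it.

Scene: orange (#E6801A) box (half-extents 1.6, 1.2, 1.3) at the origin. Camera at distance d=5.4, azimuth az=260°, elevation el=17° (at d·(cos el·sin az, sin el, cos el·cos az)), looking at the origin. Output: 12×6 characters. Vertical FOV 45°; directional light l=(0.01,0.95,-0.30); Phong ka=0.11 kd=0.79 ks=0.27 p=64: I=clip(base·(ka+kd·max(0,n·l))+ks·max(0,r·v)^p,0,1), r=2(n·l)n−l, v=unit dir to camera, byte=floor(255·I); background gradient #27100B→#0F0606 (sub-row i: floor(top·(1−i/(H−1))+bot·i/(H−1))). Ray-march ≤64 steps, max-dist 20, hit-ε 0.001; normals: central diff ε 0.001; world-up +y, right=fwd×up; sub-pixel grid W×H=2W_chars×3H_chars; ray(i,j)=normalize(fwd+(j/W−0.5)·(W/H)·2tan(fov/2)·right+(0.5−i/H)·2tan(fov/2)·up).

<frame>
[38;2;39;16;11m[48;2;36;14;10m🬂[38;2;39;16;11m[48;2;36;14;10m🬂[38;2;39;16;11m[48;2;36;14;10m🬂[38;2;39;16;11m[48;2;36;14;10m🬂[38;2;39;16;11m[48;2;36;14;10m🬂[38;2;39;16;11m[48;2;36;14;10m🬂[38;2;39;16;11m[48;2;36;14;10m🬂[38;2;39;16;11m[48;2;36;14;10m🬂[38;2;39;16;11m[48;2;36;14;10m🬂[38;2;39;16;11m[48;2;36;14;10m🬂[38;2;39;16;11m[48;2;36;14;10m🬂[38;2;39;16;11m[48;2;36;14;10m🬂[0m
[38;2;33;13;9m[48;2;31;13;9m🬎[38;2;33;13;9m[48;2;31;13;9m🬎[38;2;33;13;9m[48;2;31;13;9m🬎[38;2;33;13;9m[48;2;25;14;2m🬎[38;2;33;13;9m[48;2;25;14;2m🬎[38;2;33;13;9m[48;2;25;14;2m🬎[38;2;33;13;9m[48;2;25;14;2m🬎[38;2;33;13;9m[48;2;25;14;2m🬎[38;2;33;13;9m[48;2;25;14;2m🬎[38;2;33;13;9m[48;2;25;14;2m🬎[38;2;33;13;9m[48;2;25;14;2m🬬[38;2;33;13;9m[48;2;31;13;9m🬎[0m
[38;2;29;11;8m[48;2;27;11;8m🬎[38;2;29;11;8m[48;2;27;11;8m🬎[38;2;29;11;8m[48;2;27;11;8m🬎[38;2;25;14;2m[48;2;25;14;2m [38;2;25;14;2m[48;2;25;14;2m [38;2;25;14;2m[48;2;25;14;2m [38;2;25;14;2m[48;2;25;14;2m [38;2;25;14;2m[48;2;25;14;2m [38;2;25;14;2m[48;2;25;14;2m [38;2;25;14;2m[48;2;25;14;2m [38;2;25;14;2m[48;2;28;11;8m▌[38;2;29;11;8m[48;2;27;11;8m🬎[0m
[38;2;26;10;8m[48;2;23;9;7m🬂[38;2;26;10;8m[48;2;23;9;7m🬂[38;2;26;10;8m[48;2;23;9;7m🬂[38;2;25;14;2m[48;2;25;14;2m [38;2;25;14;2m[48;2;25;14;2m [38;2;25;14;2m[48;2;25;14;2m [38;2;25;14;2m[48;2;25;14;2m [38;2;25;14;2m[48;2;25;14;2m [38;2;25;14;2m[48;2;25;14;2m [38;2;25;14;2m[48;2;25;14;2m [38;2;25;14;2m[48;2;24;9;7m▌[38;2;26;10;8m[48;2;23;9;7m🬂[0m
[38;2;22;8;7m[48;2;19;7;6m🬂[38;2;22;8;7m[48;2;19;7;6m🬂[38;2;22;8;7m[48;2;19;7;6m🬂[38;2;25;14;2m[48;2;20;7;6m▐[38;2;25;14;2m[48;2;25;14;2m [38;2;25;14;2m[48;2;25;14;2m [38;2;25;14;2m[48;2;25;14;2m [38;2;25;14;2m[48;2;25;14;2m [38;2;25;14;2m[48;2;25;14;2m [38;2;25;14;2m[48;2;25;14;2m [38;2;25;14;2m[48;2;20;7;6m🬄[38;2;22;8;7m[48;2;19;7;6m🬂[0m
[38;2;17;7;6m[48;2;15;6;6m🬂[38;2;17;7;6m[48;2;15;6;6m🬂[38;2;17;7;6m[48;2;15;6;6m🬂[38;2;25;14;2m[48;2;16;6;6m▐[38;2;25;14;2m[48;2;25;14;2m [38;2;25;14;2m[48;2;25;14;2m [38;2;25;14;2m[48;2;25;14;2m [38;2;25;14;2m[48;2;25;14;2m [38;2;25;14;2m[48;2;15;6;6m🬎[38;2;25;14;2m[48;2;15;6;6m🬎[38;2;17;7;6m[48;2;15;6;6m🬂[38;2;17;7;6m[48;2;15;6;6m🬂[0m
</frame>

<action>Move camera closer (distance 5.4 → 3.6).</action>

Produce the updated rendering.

<frame>
[38;2;39;16;11m[48;2;25;14;2m🬂[38;2;39;16;11m[48;2;25;14;2m🬂[38;2;39;16;11m[48;2;25;14;2m🬂[38;2;39;16;11m[48;2;25;14;2m🬂[38;2;39;16;11m[48;2;25;14;2m🬂[38;2;39;16;11m[48;2;25;14;2m🬂[38;2;39;16;11m[48;2;25;14;2m🬂[38;2;39;16;11m[48;2;25;14;2m🬂[38;2;39;16;11m[48;2;25;14;2m🬂[38;2;39;16;11m[48;2;25;14;2m🬂[38;2;39;16;11m[48;2;25;14;2m🬂[38;2;39;16;11m[48;2;25;14;2m🬂[0m
[38;2;25;14;2m[48;2;25;14;2m [38;2;25;14;2m[48;2;25;14;2m [38;2;25;14;2m[48;2;25;14;2m [38;2;25;14;2m[48;2;25;14;2m [38;2;25;14;2m[48;2;25;14;2m [38;2;25;14;2m[48;2;25;14;2m [38;2;25;14;2m[48;2;25;14;2m [38;2;25;14;2m[48;2;25;14;2m [38;2;25;14;2m[48;2;25;14;2m [38;2;25;14;2m[48;2;25;14;2m [38;2;25;14;2m[48;2;25;14;2m [38;2;25;14;2m[48;2;25;14;2m [0m
[38;2;25;14;2m[48;2;25;14;2m [38;2;25;14;2m[48;2;25;14;2m [38;2;25;14;2m[48;2;25;14;2m [38;2;25;14;2m[48;2;25;14;2m [38;2;25;14;2m[48;2;25;14;2m [38;2;25;14;2m[48;2;25;14;2m [38;2;25;14;2m[48;2;25;14;2m [38;2;25;14;2m[48;2;25;14;2m [38;2;25;14;2m[48;2;25;14;2m [38;2;25;14;2m[48;2;25;14;2m [38;2;25;14;2m[48;2;25;14;2m [38;2;25;14;2m[48;2;25;14;2m [0m
[38;2;25;14;2m[48;2;25;14;2m [38;2;25;14;2m[48;2;25;14;2m [38;2;25;14;2m[48;2;25;14;2m [38;2;25;14;2m[48;2;25;14;2m [38;2;25;14;2m[48;2;25;14;2m [38;2;25;14;2m[48;2;25;14;2m [38;2;25;14;2m[48;2;25;14;2m [38;2;25;14;2m[48;2;25;14;2m [38;2;25;14;2m[48;2;25;14;2m [38;2;25;14;2m[48;2;25;14;2m [38;2;25;14;2m[48;2;25;14;2m [38;2;25;14;2m[48;2;25;14;2m [0m
[38;2;25;14;2m[48;2;19;7;6m🬨[38;2;25;14;2m[48;2;25;14;2m [38;2;25;14;2m[48;2;25;14;2m [38;2;25;14;2m[48;2;25;14;2m [38;2;25;14;2m[48;2;25;14;2m [38;2;25;14;2m[48;2;25;14;2m [38;2;25;14;2m[48;2;25;14;2m [38;2;25;14;2m[48;2;25;14;2m [38;2;25;14;2m[48;2;25;14;2m [38;2;25;14;2m[48;2;25;14;2m [38;2;25;14;2m[48;2;25;14;2m [38;2;25;14;2m[48;2;25;14;2m [0m
[38;2;25;14;2m[48;2;16;6;6m▐[38;2;25;14;2m[48;2;25;14;2m [38;2;25;14;2m[48;2;25;14;2m [38;2;25;14;2m[48;2;25;14;2m [38;2;25;14;2m[48;2;25;14;2m [38;2;25;14;2m[48;2;25;14;2m [38;2;25;14;2m[48;2;25;14;2m [38;2;25;14;2m[48;2;25;14;2m [38;2;25;14;2m[48;2;25;14;2m [38;2;25;14;2m[48;2;25;14;2m [38;2;25;14;2m[48;2;25;14;2m [38;2;25;14;2m[48;2;25;14;2m [0m
</frame>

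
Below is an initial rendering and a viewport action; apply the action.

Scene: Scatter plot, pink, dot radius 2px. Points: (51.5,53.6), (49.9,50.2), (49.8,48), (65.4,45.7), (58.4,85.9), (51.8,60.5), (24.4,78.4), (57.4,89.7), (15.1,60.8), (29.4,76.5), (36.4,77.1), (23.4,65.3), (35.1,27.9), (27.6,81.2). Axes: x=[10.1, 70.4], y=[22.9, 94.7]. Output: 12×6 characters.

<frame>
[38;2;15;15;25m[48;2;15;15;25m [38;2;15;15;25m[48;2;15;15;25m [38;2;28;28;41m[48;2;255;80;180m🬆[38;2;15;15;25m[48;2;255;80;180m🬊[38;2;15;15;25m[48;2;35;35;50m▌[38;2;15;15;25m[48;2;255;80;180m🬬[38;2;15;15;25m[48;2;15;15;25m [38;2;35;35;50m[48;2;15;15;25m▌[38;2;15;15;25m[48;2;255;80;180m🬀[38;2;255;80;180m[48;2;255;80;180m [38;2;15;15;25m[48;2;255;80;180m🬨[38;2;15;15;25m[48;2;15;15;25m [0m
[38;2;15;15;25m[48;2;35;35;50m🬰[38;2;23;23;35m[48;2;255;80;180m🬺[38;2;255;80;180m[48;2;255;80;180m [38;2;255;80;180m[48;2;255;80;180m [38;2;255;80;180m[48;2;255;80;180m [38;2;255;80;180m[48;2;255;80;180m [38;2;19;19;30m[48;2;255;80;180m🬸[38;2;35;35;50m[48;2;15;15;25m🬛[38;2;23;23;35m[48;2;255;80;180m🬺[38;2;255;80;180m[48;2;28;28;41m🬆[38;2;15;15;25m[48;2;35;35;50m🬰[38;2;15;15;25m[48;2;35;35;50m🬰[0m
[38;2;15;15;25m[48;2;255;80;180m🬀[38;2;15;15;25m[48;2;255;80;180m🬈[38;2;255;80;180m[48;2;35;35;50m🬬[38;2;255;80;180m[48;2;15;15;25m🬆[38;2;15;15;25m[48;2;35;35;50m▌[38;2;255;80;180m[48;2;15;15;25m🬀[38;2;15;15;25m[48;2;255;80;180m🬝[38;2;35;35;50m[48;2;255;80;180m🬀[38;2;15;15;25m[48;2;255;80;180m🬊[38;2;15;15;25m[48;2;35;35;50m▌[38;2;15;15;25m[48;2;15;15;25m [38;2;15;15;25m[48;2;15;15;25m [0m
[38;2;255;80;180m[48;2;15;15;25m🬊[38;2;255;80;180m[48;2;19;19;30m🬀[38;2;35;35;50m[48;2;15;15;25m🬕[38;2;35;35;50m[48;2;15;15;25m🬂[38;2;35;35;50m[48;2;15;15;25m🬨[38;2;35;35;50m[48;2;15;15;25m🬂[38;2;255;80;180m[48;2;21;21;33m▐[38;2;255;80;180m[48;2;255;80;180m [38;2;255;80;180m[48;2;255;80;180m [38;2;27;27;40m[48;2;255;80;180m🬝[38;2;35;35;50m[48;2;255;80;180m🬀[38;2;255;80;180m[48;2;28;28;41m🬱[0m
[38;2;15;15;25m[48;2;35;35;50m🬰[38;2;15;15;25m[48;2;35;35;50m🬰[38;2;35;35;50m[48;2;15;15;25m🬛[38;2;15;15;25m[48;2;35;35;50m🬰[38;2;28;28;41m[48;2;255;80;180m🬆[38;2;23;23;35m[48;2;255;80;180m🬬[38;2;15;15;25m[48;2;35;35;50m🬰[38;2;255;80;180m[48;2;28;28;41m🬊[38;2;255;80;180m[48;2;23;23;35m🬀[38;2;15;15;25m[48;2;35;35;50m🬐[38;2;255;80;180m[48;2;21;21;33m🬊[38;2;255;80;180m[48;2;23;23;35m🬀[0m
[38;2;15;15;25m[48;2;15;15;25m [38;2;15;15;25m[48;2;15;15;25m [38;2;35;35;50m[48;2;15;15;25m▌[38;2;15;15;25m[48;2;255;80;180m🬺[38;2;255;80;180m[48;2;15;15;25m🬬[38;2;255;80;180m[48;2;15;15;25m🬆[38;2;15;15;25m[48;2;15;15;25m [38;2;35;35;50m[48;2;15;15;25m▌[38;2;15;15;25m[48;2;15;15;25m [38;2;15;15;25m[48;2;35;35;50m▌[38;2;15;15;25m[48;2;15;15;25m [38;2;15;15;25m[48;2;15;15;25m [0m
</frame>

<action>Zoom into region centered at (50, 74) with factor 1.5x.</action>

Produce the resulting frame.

<frame>
[38;2;15;15;25m[48;2;15;15;25m [38;2;15;15;25m[48;2;15;15;25m [38;2;35;35;50m[48;2;15;15;25m▌[38;2;15;15;25m[48;2;15;15;25m [38;2;15;15;25m[48;2;35;35;50m▌[38;2;15;15;25m[48;2;15;15;25m [38;2;15;15;25m[48;2;255;80;180m🬝[38;2;35;35;50m[48;2;255;80;180m🬀[38;2;15;15;25m[48;2;255;80;180m🬊[38;2;15;15;25m[48;2;35;35;50m▌[38;2;15;15;25m[48;2;15;15;25m [38;2;15;15;25m[48;2;15;15;25m [0m
[38;2;23;23;35m[48;2;255;80;180m🬬[38;2;23;23;35m[48;2;255;80;180m🬝[38;2;35;35;50m[48;2;15;15;25m🬛[38;2;15;15;25m[48;2;35;35;50m🬰[38;2;15;15;25m[48;2;35;35;50m🬐[38;2;15;15;25m[48;2;35;35;50m🬰[38;2;15;15;25m[48;2;35;35;50m🬰[38;2;255;80;180m[48;2;35;35;50m🬬[38;2;255;80;180m[48;2;255;80;180m [38;2;27;27;40m[48;2;255;80;180m🬸[38;2;15;15;25m[48;2;35;35;50m🬰[38;2;15;15;25m[48;2;35;35;50m🬰[0m
[38;2;255;80;180m[48;2;255;80;180m [38;2;255;80;180m[48;2;255;80;180m [38;2;255;80;180m[48;2;15;15;25m🬛[38;2;15;15;25m[48;2;15;15;25m [38;2;15;15;25m[48;2;35;35;50m▌[38;2;15;15;25m[48;2;15;15;25m [38;2;15;15;25m[48;2;15;15;25m [38;2;35;35;50m[48;2;15;15;25m▌[38;2;255;80;180m[48;2;15;15;25m🬀[38;2;15;15;25m[48;2;35;35;50m▌[38;2;15;15;25m[48;2;15;15;25m [38;2;15;15;25m[48;2;15;15;25m [0m
[38;2;255;80;180m[48;2;19;19;30m🬀[38;2;255;80;180m[48;2;19;19;30m🬁[38;2;35;35;50m[48;2;15;15;25m🬕[38;2;35;35;50m[48;2;15;15;25m🬂[38;2;35;35;50m[48;2;15;15;25m🬨[38;2;35;35;50m[48;2;15;15;25m🬂[38;2;23;23;35m[48;2;255;80;180m🬬[38;2;35;35;50m[48;2;15;15;25m🬕[38;2;35;35;50m[48;2;15;15;25m🬂[38;2;35;35;50m[48;2;15;15;25m🬨[38;2;35;35;50m[48;2;15;15;25m🬂[38;2;35;35;50m[48;2;15;15;25m🬂[0m
[38;2;15;15;25m[48;2;35;35;50m🬰[38;2;15;15;25m[48;2;35;35;50m🬰[38;2;35;35;50m[48;2;15;15;25m🬛[38;2;15;15;25m[48;2;35;35;50m🬰[38;2;15;15;25m[48;2;35;35;50m🬐[38;2;15;15;25m[48;2;255;80;180m🬐[38;2;255;80;180m[48;2;255;80;180m [38;2;27;27;40m[48;2;255;80;180m🬸[38;2;15;15;25m[48;2;35;35;50m🬰[38;2;15;15;25m[48;2;35;35;50m🬐[38;2;15;15;25m[48;2;35;35;50m🬰[38;2;15;15;25m[48;2;35;35;50m🬰[0m
[38;2;15;15;25m[48;2;15;15;25m [38;2;15;15;25m[48;2;15;15;25m [38;2;35;35;50m[48;2;15;15;25m▌[38;2;15;15;25m[48;2;15;15;25m [38;2;20;20;31m[48;2;255;80;180m🬕[38;2;255;80;180m[48;2;255;80;180m [38;2;255;80;180m[48;2;255;80;180m [38;2;255;80;180m[48;2;23;23;35m🬀[38;2;15;15;25m[48;2;15;15;25m [38;2;15;15;25m[48;2;35;35;50m▌[38;2;15;15;25m[48;2;15;15;25m [38;2;15;15;25m[48;2;15;15;25m [0m
</frame>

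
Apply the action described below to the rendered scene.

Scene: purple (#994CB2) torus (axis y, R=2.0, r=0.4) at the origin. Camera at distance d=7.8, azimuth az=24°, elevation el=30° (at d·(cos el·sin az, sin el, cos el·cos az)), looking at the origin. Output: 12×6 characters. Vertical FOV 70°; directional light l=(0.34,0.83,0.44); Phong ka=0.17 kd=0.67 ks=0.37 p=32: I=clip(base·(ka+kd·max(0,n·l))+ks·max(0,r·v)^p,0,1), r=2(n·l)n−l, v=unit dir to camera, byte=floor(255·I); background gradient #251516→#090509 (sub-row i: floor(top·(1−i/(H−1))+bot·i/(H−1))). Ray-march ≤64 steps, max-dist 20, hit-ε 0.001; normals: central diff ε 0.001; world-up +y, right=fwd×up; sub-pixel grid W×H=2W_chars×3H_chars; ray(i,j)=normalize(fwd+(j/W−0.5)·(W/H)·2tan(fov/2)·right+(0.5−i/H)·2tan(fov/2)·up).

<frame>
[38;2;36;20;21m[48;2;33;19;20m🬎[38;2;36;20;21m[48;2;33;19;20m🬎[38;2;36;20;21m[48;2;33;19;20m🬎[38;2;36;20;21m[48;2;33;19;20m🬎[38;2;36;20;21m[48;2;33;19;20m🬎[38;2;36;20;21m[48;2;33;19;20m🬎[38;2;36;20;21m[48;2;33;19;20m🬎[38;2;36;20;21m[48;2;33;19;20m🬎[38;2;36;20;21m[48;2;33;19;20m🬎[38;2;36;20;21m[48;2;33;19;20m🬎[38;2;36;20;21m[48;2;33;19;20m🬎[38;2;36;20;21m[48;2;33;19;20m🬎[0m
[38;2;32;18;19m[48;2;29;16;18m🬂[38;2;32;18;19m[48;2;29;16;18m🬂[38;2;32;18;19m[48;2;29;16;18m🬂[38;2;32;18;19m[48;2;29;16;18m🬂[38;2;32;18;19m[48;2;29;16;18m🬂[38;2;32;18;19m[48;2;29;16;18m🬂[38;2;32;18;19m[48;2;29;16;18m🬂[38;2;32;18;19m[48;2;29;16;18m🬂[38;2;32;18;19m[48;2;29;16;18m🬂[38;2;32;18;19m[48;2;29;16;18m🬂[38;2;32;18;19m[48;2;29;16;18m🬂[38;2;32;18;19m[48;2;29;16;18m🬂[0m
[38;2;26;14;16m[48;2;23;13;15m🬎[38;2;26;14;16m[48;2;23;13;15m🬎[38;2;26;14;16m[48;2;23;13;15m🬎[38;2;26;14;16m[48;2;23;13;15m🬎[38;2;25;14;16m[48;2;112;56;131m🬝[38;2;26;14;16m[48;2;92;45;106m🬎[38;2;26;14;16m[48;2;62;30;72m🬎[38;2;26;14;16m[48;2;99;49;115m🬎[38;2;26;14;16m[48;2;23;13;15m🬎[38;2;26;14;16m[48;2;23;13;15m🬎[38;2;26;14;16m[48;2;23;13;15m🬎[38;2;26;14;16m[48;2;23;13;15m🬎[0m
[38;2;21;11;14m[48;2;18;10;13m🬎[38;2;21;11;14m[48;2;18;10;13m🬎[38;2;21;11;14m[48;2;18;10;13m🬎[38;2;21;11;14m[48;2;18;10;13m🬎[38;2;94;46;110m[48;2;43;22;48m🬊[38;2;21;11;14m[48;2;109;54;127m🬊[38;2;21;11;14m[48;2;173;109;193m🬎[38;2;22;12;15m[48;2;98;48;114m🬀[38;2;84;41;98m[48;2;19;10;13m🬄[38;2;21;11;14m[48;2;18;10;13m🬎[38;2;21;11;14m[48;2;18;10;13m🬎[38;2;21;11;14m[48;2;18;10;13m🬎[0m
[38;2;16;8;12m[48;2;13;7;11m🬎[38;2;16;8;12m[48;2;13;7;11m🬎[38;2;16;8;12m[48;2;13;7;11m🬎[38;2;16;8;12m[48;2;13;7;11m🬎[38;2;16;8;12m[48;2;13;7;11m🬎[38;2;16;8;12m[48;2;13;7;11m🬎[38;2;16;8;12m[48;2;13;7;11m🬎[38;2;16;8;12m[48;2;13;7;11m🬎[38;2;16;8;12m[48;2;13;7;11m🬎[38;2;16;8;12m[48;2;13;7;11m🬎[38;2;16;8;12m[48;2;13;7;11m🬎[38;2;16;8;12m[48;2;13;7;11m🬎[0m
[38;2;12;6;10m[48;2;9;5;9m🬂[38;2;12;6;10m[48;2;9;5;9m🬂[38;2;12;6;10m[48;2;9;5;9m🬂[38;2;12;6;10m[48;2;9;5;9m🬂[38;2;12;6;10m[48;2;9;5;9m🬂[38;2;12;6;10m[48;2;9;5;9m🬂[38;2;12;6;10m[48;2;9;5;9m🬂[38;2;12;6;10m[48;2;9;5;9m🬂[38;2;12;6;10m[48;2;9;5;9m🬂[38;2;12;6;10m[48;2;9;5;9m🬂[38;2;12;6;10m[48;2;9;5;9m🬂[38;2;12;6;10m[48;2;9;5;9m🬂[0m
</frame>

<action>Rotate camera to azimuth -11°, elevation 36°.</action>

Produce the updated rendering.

<frame>
[38;2;36;20;21m[48;2;33;19;20m🬎[38;2;36;20;21m[48;2;33;19;20m🬎[38;2;36;20;21m[48;2;33;19;20m🬎[38;2;36;20;21m[48;2;33;19;20m🬎[38;2;36;20;21m[48;2;33;19;20m🬎[38;2;36;20;21m[48;2;33;19;20m🬎[38;2;36;20;21m[48;2;33;19;20m🬎[38;2;36;20;21m[48;2;33;19;20m🬎[38;2;36;20;21m[48;2;33;19;20m🬎[38;2;36;20;21m[48;2;33;19;20m🬎[38;2;36;20;21m[48;2;33;19;20m🬎[38;2;36;20;21m[48;2;33;19;20m🬎[0m
[38;2;32;18;19m[48;2;29;16;18m🬂[38;2;32;18;19m[48;2;29;16;18m🬂[38;2;32;18;19m[48;2;29;16;18m🬂[38;2;32;18;19m[48;2;29;16;18m🬂[38;2;32;18;19m[48;2;29;16;18m🬂[38;2;32;18;19m[48;2;29;16;18m🬂[38;2;32;18;19m[48;2;29;16;18m🬂[38;2;32;18;19m[48;2;29;16;18m🬂[38;2;32;18;19m[48;2;29;16;18m🬂[38;2;32;18;19m[48;2;29;16;18m🬂[38;2;32;18;19m[48;2;29;16;18m🬂[38;2;32;18;19m[48;2;29;16;18m🬂[0m
[38;2;26;14;16m[48;2;23;13;15m🬎[38;2;26;14;16m[48;2;23;13;15m🬎[38;2;26;14;16m[48;2;23;13;15m🬎[38;2;26;14;16m[48;2;23;13;15m🬎[38;2;25;14;16m[48;2;118;58;137m🬝[38;2;26;14;20m[48;2;110;54;128m🬥[38;2;115;56;133m[48;2;25;13;19m🬋[38;2;29;15;22m[48;2;104;51;121m🬝[38;2;26;14;16m[48;2;23;13;15m🬎[38;2;26;14;16m[48;2;23;13;15m🬎[38;2;26;14;16m[48;2;23;13;15m🬎[38;2;26;14;16m[48;2;23;13;15m🬎[0m
[38;2;21;11;14m[48;2;18;10;13m🬎[38;2;21;11;14m[48;2;18;10;13m🬎[38;2;21;11;14m[48;2;18;10;13m🬎[38;2;21;11;14m[48;2;18;10;13m🬎[38;2;95;47;111m[48;2;29;14;31m▐[38;2;21;11;14m[48;2;109;54;128m🬎[38;2;21;11;14m[48;2;119;59;138m🬎[38;2;34;17;33m[48;2;132;72;152m🬆[38;2;107;52;124m[48;2;19;10;13m🬄[38;2;21;11;14m[48;2;18;10;13m🬎[38;2;21;11;14m[48;2;18;10;13m🬎[38;2;21;11;14m[48;2;18;10;13m🬎[0m
[38;2;16;8;12m[48;2;13;7;11m🬎[38;2;16;8;12m[48;2;13;7;11m🬎[38;2;16;8;12m[48;2;13;7;11m🬎[38;2;16;8;12m[48;2;13;7;11m🬎[38;2;16;8;12m[48;2;13;7;11m🬎[38;2;57;28;67m[48;2;14;7;11m🬁[38;2;74;36;87m[48;2;14;7;11m🬂[38;2;16;8;12m[48;2;13;7;11m🬎[38;2;16;8;12m[48;2;13;7;11m🬎[38;2;16;8;12m[48;2;13;7;11m🬎[38;2;16;8;12m[48;2;13;7;11m🬎[38;2;16;8;12m[48;2;13;7;11m🬎[0m
[38;2;12;6;10m[48;2;9;5;9m🬂[38;2;12;6;10m[48;2;9;5;9m🬂[38;2;12;6;10m[48;2;9;5;9m🬂[38;2;12;6;10m[48;2;9;5;9m🬂[38;2;12;6;10m[48;2;9;5;9m🬂[38;2;12;6;10m[48;2;9;5;9m🬂[38;2;12;6;10m[48;2;9;5;9m🬂[38;2;12;6;10m[48;2;9;5;9m🬂[38;2;12;6;10m[48;2;9;5;9m🬂[38;2;12;6;10m[48;2;9;5;9m🬂[38;2;12;6;10m[48;2;9;5;9m🬂[38;2;12;6;10m[48;2;9;5;9m🬂[0m
</frame>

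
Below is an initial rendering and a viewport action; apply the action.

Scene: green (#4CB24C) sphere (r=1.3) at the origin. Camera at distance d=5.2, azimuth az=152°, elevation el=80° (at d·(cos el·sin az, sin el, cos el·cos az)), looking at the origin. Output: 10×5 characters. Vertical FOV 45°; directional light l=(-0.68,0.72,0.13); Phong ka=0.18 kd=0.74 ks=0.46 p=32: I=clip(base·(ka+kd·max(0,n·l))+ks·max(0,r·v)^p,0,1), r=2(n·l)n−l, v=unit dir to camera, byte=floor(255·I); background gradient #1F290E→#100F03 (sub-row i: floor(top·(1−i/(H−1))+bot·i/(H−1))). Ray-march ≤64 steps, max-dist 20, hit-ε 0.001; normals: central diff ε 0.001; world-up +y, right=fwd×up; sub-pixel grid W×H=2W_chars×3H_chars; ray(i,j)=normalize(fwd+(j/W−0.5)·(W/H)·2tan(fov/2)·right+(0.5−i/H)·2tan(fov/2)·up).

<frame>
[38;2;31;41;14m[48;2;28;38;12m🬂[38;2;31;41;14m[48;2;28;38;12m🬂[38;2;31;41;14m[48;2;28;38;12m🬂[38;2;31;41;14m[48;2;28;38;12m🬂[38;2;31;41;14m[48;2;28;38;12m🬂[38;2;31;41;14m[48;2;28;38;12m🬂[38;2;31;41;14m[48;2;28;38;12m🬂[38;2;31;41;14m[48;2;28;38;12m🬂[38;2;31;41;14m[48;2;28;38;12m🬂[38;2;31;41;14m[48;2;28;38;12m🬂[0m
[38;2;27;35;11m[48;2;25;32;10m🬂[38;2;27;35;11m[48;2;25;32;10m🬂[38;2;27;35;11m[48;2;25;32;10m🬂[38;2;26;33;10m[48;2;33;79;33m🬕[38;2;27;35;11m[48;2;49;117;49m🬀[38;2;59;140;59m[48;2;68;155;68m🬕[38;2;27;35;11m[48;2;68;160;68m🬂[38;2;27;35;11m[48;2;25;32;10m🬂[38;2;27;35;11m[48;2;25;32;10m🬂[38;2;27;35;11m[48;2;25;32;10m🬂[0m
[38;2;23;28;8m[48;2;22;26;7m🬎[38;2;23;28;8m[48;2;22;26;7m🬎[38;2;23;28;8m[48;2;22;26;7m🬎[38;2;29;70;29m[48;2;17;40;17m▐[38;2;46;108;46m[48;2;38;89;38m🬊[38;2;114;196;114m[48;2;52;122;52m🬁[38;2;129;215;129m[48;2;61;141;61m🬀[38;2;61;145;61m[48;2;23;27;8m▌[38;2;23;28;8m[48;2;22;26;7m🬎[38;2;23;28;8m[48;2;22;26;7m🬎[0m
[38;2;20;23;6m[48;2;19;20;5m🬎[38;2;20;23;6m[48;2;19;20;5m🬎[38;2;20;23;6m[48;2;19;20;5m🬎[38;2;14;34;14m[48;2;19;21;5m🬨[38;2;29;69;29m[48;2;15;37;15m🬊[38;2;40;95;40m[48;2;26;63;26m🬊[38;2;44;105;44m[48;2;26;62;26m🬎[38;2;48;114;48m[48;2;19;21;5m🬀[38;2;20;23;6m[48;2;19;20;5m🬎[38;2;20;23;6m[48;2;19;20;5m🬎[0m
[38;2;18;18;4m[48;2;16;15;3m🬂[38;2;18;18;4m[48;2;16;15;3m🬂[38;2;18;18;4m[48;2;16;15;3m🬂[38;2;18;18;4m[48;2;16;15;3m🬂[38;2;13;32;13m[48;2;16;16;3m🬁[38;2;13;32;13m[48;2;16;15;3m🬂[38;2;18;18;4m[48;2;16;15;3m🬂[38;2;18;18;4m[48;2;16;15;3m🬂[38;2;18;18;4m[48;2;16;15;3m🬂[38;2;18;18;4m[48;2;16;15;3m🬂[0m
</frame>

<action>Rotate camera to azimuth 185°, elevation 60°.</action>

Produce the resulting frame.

<frame>
[38;2;31;41;14m[48;2;28;38;12m🬂[38;2;31;41;14m[48;2;28;38;12m🬂[38;2;31;41;14m[48;2;28;38;12m🬂[38;2;31;41;14m[48;2;28;38;12m🬂[38;2;31;41;14m[48;2;28;38;12m🬂[38;2;31;41;14m[48;2;28;38;12m🬂[38;2;31;41;14m[48;2;28;38;12m🬂[38;2;31;41;14m[48;2;28;38;12m🬂[38;2;31;41;14m[48;2;28;38;12m🬂[38;2;31;41;14m[48;2;28;38;12m🬂[0m
[38;2;27;35;11m[48;2;25;32;10m🬂[38;2;27;35;11m[48;2;25;32;10m🬂[38;2;27;35;11m[48;2;25;32;10m🬂[38;2;26;33;10m[48;2;23;54;23m🬕[38;2;27;35;11m[48;2;41;97;41m🬀[38;2;52;123;52m[48;2;58;137;58m▌[38;2;27;35;11m[48;2;66;155;66m🬂[38;2;27;35;11m[48;2;25;32;10m🬂[38;2;27;35;11m[48;2;25;32;10m🬂[38;2;27;35;11m[48;2;25;32;10m🬂[0m
[38;2;23;28;8m[48;2;22;26;7m🬎[38;2;23;28;8m[48;2;22;26;7m🬎[38;2;23;28;8m[48;2;22;26;7m🬎[38;2;14;35;14m[48;2;24;58;24m🬲[38;2;40;96;40m[48;2;32;77;32m▐[38;2;61;136;61m[48;2;48;113;48m🬉[38;2;155;239;155m[48;2;69;151;69m🬀[38;2;65;154;65m[48;2;23;27;8m▌[38;2;23;28;8m[48;2;22;26;7m🬎[38;2;23;28;8m[48;2;22;26;7m🬎[0m
[38;2;20;23;6m[48;2;19;20;5m🬎[38;2;20;23;6m[48;2;19;20;5m🬎[38;2;20;23;6m[48;2;19;20;5m🬎[38;2;13;32;13m[48;2;19;21;5m🬨[38;2;27;64;27m[48;2;15;37;15m🬊[38;2;41;97;41m[48;2;29;69;29m🬊[38;2;48;114;48m[48;2;33;79;33m🬎[38;2;55;130;55m[48;2;19;21;5m🬀[38;2;20;23;6m[48;2;19;20;5m🬎[38;2;20;23;6m[48;2;19;20;5m🬎[0m
[38;2;18;18;4m[48;2;16;15;3m🬂[38;2;18;18;4m[48;2;16;15;3m🬂[38;2;18;18;4m[48;2;16;15;3m🬂[38;2;18;18;4m[48;2;16;15;3m🬂[38;2;13;32;13m[48;2;16;16;3m🬁[38;2;13;32;13m[48;2;16;15;3m🬂[38;2;18;18;4m[48;2;16;15;3m🬂[38;2;18;18;4m[48;2;16;15;3m🬂[38;2;18;18;4m[48;2;16;15;3m🬂[38;2;18;18;4m[48;2;16;15;3m🬂[0m
</frame>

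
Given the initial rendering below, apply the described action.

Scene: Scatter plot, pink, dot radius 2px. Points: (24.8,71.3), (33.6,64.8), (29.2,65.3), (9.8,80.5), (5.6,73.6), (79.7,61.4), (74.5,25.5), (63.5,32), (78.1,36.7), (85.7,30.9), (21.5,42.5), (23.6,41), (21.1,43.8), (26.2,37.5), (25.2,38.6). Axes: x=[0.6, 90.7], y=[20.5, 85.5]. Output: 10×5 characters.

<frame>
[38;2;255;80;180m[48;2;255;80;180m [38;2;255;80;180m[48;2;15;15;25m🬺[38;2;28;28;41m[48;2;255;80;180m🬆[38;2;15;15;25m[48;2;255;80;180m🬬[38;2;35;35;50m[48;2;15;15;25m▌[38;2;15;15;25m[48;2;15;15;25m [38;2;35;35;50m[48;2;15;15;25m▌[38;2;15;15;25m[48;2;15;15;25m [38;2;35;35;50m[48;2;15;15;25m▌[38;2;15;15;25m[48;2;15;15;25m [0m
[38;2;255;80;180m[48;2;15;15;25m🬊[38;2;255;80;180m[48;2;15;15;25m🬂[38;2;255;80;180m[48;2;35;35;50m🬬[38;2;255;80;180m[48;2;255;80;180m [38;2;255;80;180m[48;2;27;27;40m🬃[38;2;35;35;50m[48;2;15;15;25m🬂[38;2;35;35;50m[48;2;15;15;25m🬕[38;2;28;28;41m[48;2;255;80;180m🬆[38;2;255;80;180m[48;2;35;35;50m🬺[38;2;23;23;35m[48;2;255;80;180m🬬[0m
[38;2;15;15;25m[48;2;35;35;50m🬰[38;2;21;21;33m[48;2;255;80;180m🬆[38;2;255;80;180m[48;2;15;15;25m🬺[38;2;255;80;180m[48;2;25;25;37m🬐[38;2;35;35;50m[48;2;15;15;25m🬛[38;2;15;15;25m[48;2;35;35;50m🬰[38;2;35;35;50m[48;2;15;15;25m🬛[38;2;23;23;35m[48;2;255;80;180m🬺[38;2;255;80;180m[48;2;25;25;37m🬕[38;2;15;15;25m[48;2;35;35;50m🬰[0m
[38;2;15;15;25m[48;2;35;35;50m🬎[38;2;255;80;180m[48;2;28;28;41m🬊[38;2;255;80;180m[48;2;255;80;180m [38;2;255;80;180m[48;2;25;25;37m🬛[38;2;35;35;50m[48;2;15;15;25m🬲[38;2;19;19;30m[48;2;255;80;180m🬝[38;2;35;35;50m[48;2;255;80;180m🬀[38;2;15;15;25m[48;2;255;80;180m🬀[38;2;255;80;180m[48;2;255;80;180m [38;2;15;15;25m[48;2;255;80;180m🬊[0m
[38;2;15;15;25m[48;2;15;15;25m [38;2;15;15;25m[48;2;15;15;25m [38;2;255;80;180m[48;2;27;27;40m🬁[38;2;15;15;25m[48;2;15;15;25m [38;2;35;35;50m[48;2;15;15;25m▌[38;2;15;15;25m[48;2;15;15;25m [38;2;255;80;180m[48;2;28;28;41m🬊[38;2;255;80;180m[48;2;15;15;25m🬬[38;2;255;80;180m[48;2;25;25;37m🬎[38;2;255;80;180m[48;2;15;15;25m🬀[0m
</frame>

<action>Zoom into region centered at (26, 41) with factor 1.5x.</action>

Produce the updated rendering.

<frame>
[38;2;15;15;25m[48;2;15;15;25m [38;2;15;15;25m[48;2;15;15;25m [38;2;35;35;50m[48;2;15;15;25m▌[38;2;15;15;25m[48;2;15;15;25m [38;2;255;80;180m[48;2;28;28;41m🬊[38;2;255;80;180m[48;2;255;80;180m [38;2;255;80;180m[48;2;21;21;33m🬆[38;2;15;15;25m[48;2;15;15;25m [38;2;35;35;50m[48;2;15;15;25m▌[38;2;15;15;25m[48;2;15;15;25m [0m
[38;2;35;35;50m[48;2;15;15;25m🬂[38;2;35;35;50m[48;2;15;15;25m🬂[38;2;35;35;50m[48;2;15;15;25m🬕[38;2;28;28;41m[48;2;255;80;180m🬆[38;2;255;80;180m[48;2;28;28;41m🬱[38;2;35;35;50m[48;2;15;15;25m🬂[38;2;35;35;50m[48;2;15;15;25m🬕[38;2;35;35;50m[48;2;15;15;25m🬂[38;2;35;35;50m[48;2;15;15;25m🬕[38;2;35;35;50m[48;2;15;15;25m🬂[0m
[38;2;15;15;25m[48;2;35;35;50m🬰[38;2;15;15;25m[48;2;35;35;50m🬰[38;2;255;80;180m[48;2;31;31;45m🬁[38;2;255;80;180m[48;2;15;15;25m🬬[38;2;255;80;180m[48;2;255;80;180m [38;2;255;80;180m[48;2;15;15;25m🬺[38;2;35;35;50m[48;2;15;15;25m🬛[38;2;15;15;25m[48;2;35;35;50m🬰[38;2;35;35;50m[48;2;15;15;25m🬛[38;2;15;15;25m[48;2;35;35;50m🬰[0m
[38;2;15;15;25m[48;2;35;35;50m🬎[38;2;15;15;25m[48;2;35;35;50m🬎[38;2;35;35;50m[48;2;15;15;25m🬲[38;2;15;15;25m[48;2;35;35;50m🬎[38;2;255;80;180m[48;2;35;35;50m🬊[38;2;255;80;180m[48;2;23;23;35m🬀[38;2;35;35;50m[48;2;15;15;25m🬲[38;2;15;15;25m[48;2;35;35;50m🬎[38;2;35;35;50m[48;2;15;15;25m🬲[38;2;15;15;25m[48;2;35;35;50m🬎[0m
[38;2;15;15;25m[48;2;15;15;25m [38;2;15;15;25m[48;2;15;15;25m [38;2;35;35;50m[48;2;15;15;25m▌[38;2;15;15;25m[48;2;15;15;25m [38;2;35;35;50m[48;2;15;15;25m▌[38;2;15;15;25m[48;2;15;15;25m [38;2;35;35;50m[48;2;15;15;25m▌[38;2;15;15;25m[48;2;15;15;25m [38;2;35;35;50m[48;2;15;15;25m▌[38;2;15;15;25m[48;2;15;15;25m [0m
</frame>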